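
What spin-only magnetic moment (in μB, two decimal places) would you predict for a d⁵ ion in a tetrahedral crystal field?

Tetrahedral splitting is small, so the complex is high-spin.
Configuration: e^2 t2^3 → 5 unpaired electrons.
μ(spin-only) = √[5(5+2)] = √35 ≈ 5.92 μB.

5.92 μB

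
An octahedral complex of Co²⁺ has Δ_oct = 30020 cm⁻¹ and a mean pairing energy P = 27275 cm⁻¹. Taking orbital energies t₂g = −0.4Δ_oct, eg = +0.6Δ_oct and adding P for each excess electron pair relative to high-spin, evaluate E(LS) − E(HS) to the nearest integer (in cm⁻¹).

-2745

Co is in group 9, so Co²⁺ is d⁷ (9 − 2 = 7).
High-spin d⁷ fills as t₂g⁵ eg² with CFSE 5(−0.4) + 2(+0.6) = -0.8Δ_oct = -24016 cm⁻¹.
Low-spin: t₂g⁶ eg¹, orbital CFSE = -1.8Δ_oct = -54036 cm⁻¹; plus 1 excess pair × P = +27275 cm⁻¹; total -26761 cm⁻¹.
E(LS) − E(HS) = -26761 − (-24016) = -2745 cm⁻¹.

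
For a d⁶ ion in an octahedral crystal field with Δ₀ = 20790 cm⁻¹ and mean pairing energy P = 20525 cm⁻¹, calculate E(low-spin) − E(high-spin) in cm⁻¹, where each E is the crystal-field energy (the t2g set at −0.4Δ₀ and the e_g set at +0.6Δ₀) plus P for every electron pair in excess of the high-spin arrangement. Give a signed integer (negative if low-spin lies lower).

-530

High-spin d⁶ fills as t2g^4 e_g^2 with CFSE 4(−0.4) + 2(+0.6) = -0.4Δ₀ = -8316 cm⁻¹.
For low-spin the configuration is t2g^6 e_g^0: orbital energy -2.4 × 20790 = -49896 cm⁻¹, and 2 additional pairs relative to high-spin add 41050 cm⁻¹, giving -8846 cm⁻¹.
E(LS) − E(HS) = -8846 − (-8316) = -530 cm⁻¹.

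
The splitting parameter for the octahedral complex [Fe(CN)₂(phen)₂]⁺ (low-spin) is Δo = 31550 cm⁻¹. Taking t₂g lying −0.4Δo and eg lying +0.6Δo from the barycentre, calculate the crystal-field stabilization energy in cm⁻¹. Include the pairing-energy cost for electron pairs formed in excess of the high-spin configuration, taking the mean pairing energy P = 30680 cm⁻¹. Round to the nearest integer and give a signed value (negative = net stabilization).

-1740

Ligand charges: 2×(-1) from CN⁻ and 2×(+0) from phen sum to -2; with overall charge +1, Fe is +3.
Group 8 minus oxidation state +3 gives a d⁵ configuration for Fe³⁺.
Configuration: t₂g⁵ eg⁰.
Orbital CFSE = 5(-0.4) + 0(0.6) = -2.0Δo = -2.0 × 31550 = -63100 cm⁻¹.
High-spin d⁵ would be t₂g³ eg² with 0 pairs; low-spin has 2, so 2 excess pairs cost +2P = +61360 cm⁻¹.
Combining: -63100 + 61360 = -1740 cm⁻¹.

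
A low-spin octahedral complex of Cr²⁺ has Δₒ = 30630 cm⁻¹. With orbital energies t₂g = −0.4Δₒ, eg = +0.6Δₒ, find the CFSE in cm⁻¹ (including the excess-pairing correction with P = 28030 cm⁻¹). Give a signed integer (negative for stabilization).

-20978

Group 6 minus oxidation state +2 gives a d⁴ configuration for Cr²⁺.
Electron filling gives t₂g⁴ eg⁰.
CFSE(orbital) = 4×(-0.4Δₒ) + 0×(0.6Δₒ) = -1.6Δₒ; with Δₒ = 30630 cm⁻¹ that is -49008 cm⁻¹.
Pairing penalty: 1 pair vs 0 in the high-spin reference → 1 extra × P = 28030 cm⁻¹.
Overall CFSE = -49008 + 28030 = -20978 cm⁻¹.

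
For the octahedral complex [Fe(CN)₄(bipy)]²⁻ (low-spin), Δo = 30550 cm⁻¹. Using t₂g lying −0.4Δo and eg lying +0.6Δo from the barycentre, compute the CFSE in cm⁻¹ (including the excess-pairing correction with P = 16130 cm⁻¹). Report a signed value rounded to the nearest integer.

Ligand charges: 4×(-1) from CN⁻ and 1×(+0) from bipy sum to -4; with overall charge -2, Fe is +2.
Fe is in group 8, so Fe²⁺ is d⁶ (8 − 2 = 6).
Configuration: t₂g⁶ eg⁰.
Orbital CFSE = 6(-0.4) + 0(0.6) = -2.4Δo = -2.4 × 30550 = -73320 cm⁻¹.
High-spin d⁶ would be t₂g⁴ eg² with 1 pair; low-spin has 3, so 2 excess pairs cost +2P = +32260 cm⁻¹.
Overall CFSE = -73320 + 32260 = -41060 cm⁻¹.

-41060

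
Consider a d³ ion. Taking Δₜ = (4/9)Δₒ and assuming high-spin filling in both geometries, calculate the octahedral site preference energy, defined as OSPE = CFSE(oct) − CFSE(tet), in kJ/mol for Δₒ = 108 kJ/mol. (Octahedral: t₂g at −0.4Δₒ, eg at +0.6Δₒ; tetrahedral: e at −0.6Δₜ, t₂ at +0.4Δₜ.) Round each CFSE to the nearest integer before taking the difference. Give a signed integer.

-92

In an octahedral site d³ (HS) is t₂g³ eg⁰, giving CFSE(oct) = -1.2Δₒ = -130 kJ/mol.
Tetrahedral e² t₂¹ gives -0.8Δₜ = -0.8 × (4/9) × 108 = -38 kJ/mol.
OSPE = CFSE(oct) − CFSE(tet) = -130 − (-38) = -92 kJ/mol.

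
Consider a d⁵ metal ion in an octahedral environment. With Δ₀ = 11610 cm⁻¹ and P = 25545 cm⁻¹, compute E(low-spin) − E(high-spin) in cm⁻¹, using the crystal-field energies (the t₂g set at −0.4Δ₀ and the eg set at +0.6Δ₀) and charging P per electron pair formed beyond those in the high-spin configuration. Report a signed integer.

27870

High-spin d⁵ fills as t₂g³ eg² with CFSE 3(−0.4) + 2(+0.6) = 0.0Δ₀ = 0 cm⁻¹.
For low-spin the configuration is t₂g⁵ eg⁰: orbital energy -2.0 × 11610 = -23220 cm⁻¹, and 2 additional pairs relative to high-spin add 51090 cm⁻¹, giving 27870 cm⁻¹.
Thus E(LS) − E(HS) = 27870 cm⁻¹.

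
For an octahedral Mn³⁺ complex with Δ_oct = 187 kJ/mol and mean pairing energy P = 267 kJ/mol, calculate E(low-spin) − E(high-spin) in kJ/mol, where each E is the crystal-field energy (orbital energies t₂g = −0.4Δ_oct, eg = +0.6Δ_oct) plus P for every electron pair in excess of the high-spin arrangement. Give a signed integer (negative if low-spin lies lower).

Mn is in group 7, so Mn³⁺ is d⁴ (7 − 3 = 4).
In the high-spin limit (t₂g³ eg¹) the orbital term is -0.6Δ_oct = -112 kJ/mol, with no excess pairing.
Low-spin t₂g⁴ eg⁰ gives -1.6Δ_oct = -299 kJ/mol, but forming 1 extra pair costs 1P = 267 kJ/mol, so E(LS) = -299 + 267 = -32 kJ/mol.
E(LS) − E(HS) = -32 − (-112) = 80 kJ/mol.

80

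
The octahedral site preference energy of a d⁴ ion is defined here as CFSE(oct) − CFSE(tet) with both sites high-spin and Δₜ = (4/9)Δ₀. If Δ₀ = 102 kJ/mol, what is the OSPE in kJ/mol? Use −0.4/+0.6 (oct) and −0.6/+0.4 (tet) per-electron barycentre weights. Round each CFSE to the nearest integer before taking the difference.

-43

In an octahedral site d⁴ (HS) is t2g^3 e_g^1, giving CFSE(oct) = -0.6Δ₀ = -61 kJ/mol.
Tetrahedral e^2 t2^2 gives -0.4Δₜ = -0.4 × (4/9) × 102 = -18 kJ/mol.
Subtracting, OSPE = -61 − (-18) = -43 kJ/mol.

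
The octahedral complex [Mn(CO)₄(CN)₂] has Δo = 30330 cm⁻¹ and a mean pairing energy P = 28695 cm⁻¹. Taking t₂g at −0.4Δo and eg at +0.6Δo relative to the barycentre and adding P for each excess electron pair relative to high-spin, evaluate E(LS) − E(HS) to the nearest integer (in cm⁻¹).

-3270

Ligand charges: 4×(+0) from CO and 2×(-1) from CN⁻ sum to -2; with overall charge +0, Mn is +2.
Mn²⁺: group 7, so d-count = 7 − 2 = 5.
High-spin d⁵ fills as t₂g³ eg² with CFSE 3(−0.4) + 2(+0.6) = 0.0Δo = 0 cm⁻¹.
Low-spin: t₂g⁵ eg⁰, orbital CFSE = -2.0Δo = -60660 cm⁻¹; plus 2 excess pairs × P = +57390 cm⁻¹; total -3270 cm⁻¹.
E(LS) − E(HS) = -3270 − (0) = -3270 cm⁻¹.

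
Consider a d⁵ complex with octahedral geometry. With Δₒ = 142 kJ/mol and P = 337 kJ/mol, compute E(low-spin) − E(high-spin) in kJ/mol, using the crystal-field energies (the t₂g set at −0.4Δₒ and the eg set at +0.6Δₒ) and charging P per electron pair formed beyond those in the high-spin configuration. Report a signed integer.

High-spin: t₂g³ eg², CFSE = 0.0Δₒ = 0 kJ/mol.
Low-spin: t₂g⁵ eg⁰, orbital CFSE = -2.0Δₒ = -284 kJ/mol; plus 2 excess pairs × P = +674 kJ/mol; total 390 kJ/mol.
E(LS) − E(HS) = 390 − (0) = 390 kJ/mol.

390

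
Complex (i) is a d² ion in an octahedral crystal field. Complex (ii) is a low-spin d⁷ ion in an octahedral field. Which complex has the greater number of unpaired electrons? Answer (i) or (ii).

(i)

(i): t₂g² eg⁰ → 2 unpaired.
(ii): t₂g⁶ eg¹ → 1 unpaired.
So (i) has more unpaired electrons.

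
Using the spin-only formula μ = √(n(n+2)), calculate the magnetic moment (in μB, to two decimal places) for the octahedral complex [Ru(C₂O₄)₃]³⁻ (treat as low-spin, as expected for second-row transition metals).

1.73 μB

Each C₂O₄²⁻ contributes -2; 3 × (-2) = -6. With overall charge -3, Ru is in the +3 oxidation state.
Ru is in group 8, so Ru³⁺ is d⁵ (8 − 3 = 5).
Configuration: t₂g⁵ eg⁰ → 1 unpaired electron.
μ(spin-only) = √[1(1+2)] = √3 ≈ 1.73 μB.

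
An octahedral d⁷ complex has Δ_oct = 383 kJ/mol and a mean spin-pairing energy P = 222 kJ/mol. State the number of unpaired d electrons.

Here Δ_oct > P (383 > 222), so the low-spin state is favoured.
Configuration: t2g^6 e_g^1.
Unpaired electrons: 1.

1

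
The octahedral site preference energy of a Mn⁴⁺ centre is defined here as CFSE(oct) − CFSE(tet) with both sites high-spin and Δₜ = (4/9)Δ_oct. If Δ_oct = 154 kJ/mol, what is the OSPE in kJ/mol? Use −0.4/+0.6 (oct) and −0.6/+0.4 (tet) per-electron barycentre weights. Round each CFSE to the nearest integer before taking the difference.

Mn⁴⁺: group 7, so d-count = 7 − 4 = 3.
Octahedral (high-spin): t2g^3 e_g^0, CFSE = 3(−0.4) + 0(+0.6) = -1.2Δ_oct = -1.2 × 154 = -185 kJ/mol.
In a tetrahedral site the filling is e^2 t2^1: CFSE(tet) = -0.8Δₜ = -0.8 × (4/9)(154) = -55 kJ/mol.
OSPE = CFSE(oct) − CFSE(tet) = -185 − (-55) = -130 kJ/mol.

-130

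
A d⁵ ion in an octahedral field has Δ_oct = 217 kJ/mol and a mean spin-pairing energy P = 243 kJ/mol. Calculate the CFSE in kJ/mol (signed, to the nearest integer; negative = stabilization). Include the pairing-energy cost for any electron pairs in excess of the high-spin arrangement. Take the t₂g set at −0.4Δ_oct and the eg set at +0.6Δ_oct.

0

Since Δ_oct = 217 kJ/mol < P = 243 kJ/mol, the complex adopts the high-spin configuration.
Configuration: t₂g³ eg².
Orbital CFSE = 0.0Δ_oct = 0.0 × 217 = 0 kJ/mol.
High-spin has no excess pairs, so no pairing correction applies.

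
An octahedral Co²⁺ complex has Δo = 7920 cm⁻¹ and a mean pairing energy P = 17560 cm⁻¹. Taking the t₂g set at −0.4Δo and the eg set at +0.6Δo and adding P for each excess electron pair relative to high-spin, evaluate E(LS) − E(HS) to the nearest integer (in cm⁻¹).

Co is in group 9, so Co²⁺ is d⁷ (9 − 2 = 7).
In the high-spin limit (t₂g⁵ eg²) the orbital term is -0.8Δo = -6336 cm⁻¹, with no excess pairing.
Low-spin: t₂g⁶ eg¹, orbital CFSE = -1.8Δo = -14256 cm⁻¹; plus 1 excess pair × P = +17560 cm⁻¹; total 3304 cm⁻¹.
The difference is 3304 − (-6336) = 9640 cm⁻¹, so high-spin lies lower.

9640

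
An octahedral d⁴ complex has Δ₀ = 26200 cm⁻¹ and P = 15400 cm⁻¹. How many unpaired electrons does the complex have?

2

With Δ₀ > P the complex is low-spin.
Configuration: t2g^4 e_g^0.
Unpaired electrons: 2.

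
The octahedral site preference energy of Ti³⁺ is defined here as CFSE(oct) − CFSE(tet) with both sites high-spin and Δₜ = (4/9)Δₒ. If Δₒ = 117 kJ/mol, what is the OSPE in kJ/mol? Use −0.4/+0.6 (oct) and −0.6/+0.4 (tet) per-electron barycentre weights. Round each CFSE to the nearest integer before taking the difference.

-16

Ti is in group 4, so Ti³⁺ is d¹ (4 − 3 = 1).
In an octahedral site d¹ (HS) is t₂g¹ eg⁰, giving CFSE(oct) = -0.4Δₒ = -47 kJ/mol.
Tetrahedral e¹ t₂⁰ gives -0.6Δₜ = -0.6 × (4/9) × 117 = -31 kJ/mol.
OSPE = CFSE(oct) − CFSE(tet) = -47 − (-31) = -16 kJ/mol.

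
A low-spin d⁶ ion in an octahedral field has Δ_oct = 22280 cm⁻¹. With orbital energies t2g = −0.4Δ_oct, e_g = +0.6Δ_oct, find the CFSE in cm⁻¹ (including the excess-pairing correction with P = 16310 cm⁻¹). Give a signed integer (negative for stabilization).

-20852

Configuration: t2g^6 e_g^0.
Orbital CFSE = 6(-0.4) + 0(0.6) = -2.4Δ_oct = -2.4 × 22280 = -53472 cm⁻¹.
Pairing penalty: 3 pairs vs 1 in the high-spin reference → 2 extra × P = 32620 cm⁻¹.
Overall CFSE = -53472 + 32620 = -20852 cm⁻¹.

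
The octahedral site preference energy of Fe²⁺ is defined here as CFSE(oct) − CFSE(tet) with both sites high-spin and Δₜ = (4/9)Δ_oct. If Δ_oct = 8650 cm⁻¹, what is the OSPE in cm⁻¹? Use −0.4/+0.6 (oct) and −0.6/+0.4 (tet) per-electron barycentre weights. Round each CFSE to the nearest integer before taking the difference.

-1153

Fe²⁺: group 8, so d-count = 8 − 2 = 6.
Octahedral high-spin t₂g⁴ eg²: CFSE = -0.4 × 8650 = -3460 cm⁻¹.
Tetrahedral e³ t₂³ gives -0.6Δₜ = -0.6 × (4/9) × 8650 = -2307 cm⁻¹.
OSPE = CFSE(oct) − CFSE(tet) = -3460 − (-2307) = -1153 cm⁻¹.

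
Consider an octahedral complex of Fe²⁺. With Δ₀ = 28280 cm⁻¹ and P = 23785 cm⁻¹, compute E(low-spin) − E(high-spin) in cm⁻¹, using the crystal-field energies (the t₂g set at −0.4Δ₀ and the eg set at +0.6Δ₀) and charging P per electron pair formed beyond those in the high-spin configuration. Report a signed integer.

Fe sits in group 8; removing 2 electrons leaves Fe²⁺ with 8 − 2 = 6 d electrons.
In the high-spin limit (t₂g⁴ eg²) the orbital term is -0.4Δ₀ = -11312 cm⁻¹, with no excess pairing.
Low-spin: t₂g⁶ eg⁰, orbital CFSE = -2.4Δ₀ = -67872 cm⁻¹; plus 2 excess pairs × P = +47570 cm⁻¹; total -20302 cm⁻¹.
The difference is -20302 − (-11312) = -8990 cm⁻¹, so low-spin lies lower.

-8990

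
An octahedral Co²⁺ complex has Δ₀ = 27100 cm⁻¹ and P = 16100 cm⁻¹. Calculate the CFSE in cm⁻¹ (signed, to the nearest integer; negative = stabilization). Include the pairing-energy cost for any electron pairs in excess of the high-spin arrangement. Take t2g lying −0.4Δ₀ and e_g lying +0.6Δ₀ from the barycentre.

Co²⁺: group 9, so d-count = 9 − 2 = 7.
Here Δ₀ > P (27100 > 16100), so the low-spin state is favoured.
Filling d⁷ accordingly: t2g^6 e_g^1.
Orbital CFSE = -1.8Δ₀ = -1.8 × 27100 = -48780 cm⁻¹.
Excess pairs vs high-spin: 3 − 2 = 1; pairing cost = +16100 cm⁻¹.
Net CFSE = -48780 + 16100 = -32680 cm⁻¹.

-32680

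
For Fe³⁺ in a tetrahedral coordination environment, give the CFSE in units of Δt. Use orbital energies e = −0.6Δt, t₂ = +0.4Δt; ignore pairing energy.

Fe is in group 8, so Fe³⁺ is d⁵ (8 − 3 = 5).
With tetrahedral geometry the complex is necessarily high-spin.
Configuration: e² t₂³.
CFSE = 2(-0.6Δt) + 3(0.4Δt) = -1.2Δt + 1.2Δt = 0.0Δt.

0.0 Δt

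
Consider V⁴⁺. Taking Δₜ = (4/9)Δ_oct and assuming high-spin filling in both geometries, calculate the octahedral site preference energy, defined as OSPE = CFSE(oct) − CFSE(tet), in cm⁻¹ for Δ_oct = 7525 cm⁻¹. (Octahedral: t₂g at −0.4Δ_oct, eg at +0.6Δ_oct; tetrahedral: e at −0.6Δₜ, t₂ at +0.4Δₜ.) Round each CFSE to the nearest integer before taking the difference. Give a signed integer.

Group 5 minus oxidation state +4 gives a d¹ configuration for V⁴⁺.
Octahedral high-spin t₂g¹ eg⁰: CFSE = -0.4 × 7525 = -3010 cm⁻¹.
Tetrahedral e¹ t₂⁰ gives -0.6Δₜ = -0.6 × (4/9) × 7525 = -2007 cm⁻¹.
OSPE = -3010 − (-2007) = -1003 cm⁻¹.

-1003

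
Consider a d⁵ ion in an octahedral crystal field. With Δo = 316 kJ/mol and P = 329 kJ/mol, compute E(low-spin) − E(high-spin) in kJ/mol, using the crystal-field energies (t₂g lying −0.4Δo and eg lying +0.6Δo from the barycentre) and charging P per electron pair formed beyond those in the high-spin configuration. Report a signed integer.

High-spin d⁵ fills as t₂g³ eg² with CFSE 3(−0.4) + 2(+0.6) = 0.0Δo = 0 kJ/mol.
For low-spin the configuration is t₂g⁵ eg⁰: orbital energy -2.0 × 316 = -632 kJ/mol, and 2 additional pairs relative to high-spin add 658 kJ/mol, giving 26 kJ/mol.
Thus E(LS) − E(HS) = 26 kJ/mol.

26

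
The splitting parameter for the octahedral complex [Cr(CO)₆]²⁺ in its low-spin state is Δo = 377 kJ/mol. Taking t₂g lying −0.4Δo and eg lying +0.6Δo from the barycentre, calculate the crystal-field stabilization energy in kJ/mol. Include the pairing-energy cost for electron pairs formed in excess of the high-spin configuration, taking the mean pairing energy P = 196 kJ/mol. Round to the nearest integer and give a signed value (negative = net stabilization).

-407

CO is neutral, so the +2 overall charge sits on Cr: oxidation state +2.
Cr is in group 6, so Cr²⁺ is d⁴ (6 − 2 = 4).
The d⁴ electrons fill as t₂g⁴ eg⁰.
The orbital stabilization is -1.6Δo = -1.6 × 377 = -603 kJ/mol.
Relative to high-spin t₂g³ eg¹ (0 paired), the low-spin configuration has 1 additional pair, contributing +1 × 196 = +196 kJ/mol.
Overall CFSE = -603 + 196 = -407 kJ/mol.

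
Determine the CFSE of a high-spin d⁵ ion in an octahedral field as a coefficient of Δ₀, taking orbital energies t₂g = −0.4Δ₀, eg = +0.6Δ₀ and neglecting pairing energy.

Configuration: t₂g³ eg².
CFSE = 3(-0.4Δ₀) + 2(0.6Δ₀) = -1.2Δ₀ + 1.2Δ₀ = 0.0Δ₀.

0.0 Δ₀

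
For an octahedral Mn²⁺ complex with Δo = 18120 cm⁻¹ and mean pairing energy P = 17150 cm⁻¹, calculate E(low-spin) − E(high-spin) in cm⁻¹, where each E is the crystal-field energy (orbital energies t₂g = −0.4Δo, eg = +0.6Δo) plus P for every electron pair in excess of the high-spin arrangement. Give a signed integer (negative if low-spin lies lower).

Mn²⁺: group 7, so d-count = 7 − 2 = 5.
In the high-spin limit (t₂g³ eg²) the orbital term is 0.0Δo = 0 cm⁻¹, with no excess pairing.
For low-spin the configuration is t₂g⁵ eg⁰: orbital energy -2.0 × 18120 = -36240 cm⁻¹, and 2 additional pairs relative to high-spin add 34300 cm⁻¹, giving -1940 cm⁻¹.
E(LS) − E(HS) = -1940 − (0) = -1940 cm⁻¹.

-1940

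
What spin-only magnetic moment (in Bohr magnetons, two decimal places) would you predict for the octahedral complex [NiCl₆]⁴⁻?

2.83 Bohr magnetons

Each Cl⁻ contributes -1; 6 × (-1) = -6. With overall charge -4, Ni is in the +2 oxidation state.
Group 10 minus oxidation state +2 gives a d⁸ configuration for Ni²⁺.
Configuration: t2g^6 e_g^2 → 2 unpaired electrons.
μ(spin-only) = √[2(2+2)] = √8 ≈ 2.83 Bohr magnetons.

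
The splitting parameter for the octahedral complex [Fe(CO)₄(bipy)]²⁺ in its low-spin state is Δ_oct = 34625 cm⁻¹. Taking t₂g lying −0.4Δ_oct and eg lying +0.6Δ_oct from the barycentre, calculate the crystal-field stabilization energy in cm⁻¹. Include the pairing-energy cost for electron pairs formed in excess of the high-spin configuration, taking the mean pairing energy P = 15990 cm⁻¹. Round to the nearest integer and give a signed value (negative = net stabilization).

Ligand charges: 4×(+0) from CO and 1×(+0) from bipy sum to +0; with overall charge +2, Fe is +2.
Fe²⁺: group 8, so d-count = 8 − 2 = 6.
Electron filling gives t₂g⁶ eg⁰.
CFSE(orbital) = 6×(-0.4Δ_oct) + 0×(0.6Δ_oct) = -2.4Δ_oct; with Δ_oct = 34625 cm⁻¹ that is -83100 cm⁻¹.
High-spin d⁶ would be t₂g⁴ eg² with 1 pair; low-spin has 3, so 2 excess pairs cost +2P = +31980 cm⁻¹.
Overall CFSE = -83100 + 31980 = -51120 cm⁻¹.

-51120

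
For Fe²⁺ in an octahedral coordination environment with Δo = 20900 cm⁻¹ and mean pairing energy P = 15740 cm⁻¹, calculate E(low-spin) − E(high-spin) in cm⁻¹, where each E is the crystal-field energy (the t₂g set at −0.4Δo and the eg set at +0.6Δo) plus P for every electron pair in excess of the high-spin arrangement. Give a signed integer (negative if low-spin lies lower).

-10320

Fe is in group 8, so Fe²⁺ is d⁶ (8 − 2 = 6).
In the high-spin limit (t₂g⁴ eg²) the orbital term is -0.4Δo = -8360 cm⁻¹, with no excess pairing.
Low-spin: t₂g⁶ eg⁰, orbital CFSE = -2.4Δo = -50160 cm⁻¹; plus 2 excess pairs × P = +31480 cm⁻¹; total -18680 cm⁻¹.
Thus E(LS) − E(HS) = -10320 cm⁻¹.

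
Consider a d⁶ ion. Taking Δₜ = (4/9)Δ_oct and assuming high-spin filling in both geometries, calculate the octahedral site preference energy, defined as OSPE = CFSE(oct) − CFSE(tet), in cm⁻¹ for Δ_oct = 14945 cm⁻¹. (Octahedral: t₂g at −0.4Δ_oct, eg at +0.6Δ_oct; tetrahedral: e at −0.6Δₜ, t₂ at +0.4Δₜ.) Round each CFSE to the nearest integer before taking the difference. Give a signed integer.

Octahedral (high-spin): t₂g⁴ eg², CFSE = 4(−0.4) + 2(+0.6) = -0.4Δ_oct = -0.4 × 14945 = -5978 cm⁻¹.
Tetrahedral e³ t₂³ gives -0.6Δₜ = -0.6 × (4/9) × 14945 = -3985 cm⁻¹.
OSPE = CFSE(oct) − CFSE(tet) = -5978 − (-3985) = -1993 cm⁻¹.

-1993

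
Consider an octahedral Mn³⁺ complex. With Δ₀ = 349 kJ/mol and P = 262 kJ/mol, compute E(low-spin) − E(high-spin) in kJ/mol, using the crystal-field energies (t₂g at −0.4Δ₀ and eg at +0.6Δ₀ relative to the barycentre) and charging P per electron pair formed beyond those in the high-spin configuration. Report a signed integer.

Group 7 minus oxidation state +3 gives a d⁴ configuration for Mn³⁺.
In the high-spin limit (t₂g³ eg¹) the orbital term is -0.6Δ₀ = -209 kJ/mol, with no excess pairing.
Low-spin: t₂g⁴ eg⁰, orbital CFSE = -1.6Δ₀ = -558 kJ/mol; plus 1 excess pair × P = +262 kJ/mol; total -296 kJ/mol.
Thus E(LS) − E(HS) = -87 kJ/mol.

-87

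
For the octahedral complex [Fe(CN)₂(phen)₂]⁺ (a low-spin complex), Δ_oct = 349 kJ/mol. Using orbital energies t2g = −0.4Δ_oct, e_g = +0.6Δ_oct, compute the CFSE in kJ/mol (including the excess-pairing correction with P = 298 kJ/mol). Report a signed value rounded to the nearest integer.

-102

Ligand charges: 2×(-1) from CN⁻ and 2×(+0) from phen sum to -2; with overall charge +1, Fe is +3.
Group 8 minus oxidation state +3 gives a d⁵ configuration for Fe³⁺.
The d⁵ electrons fill as t2g^5 e_g^0.
Orbital CFSE = 5(-0.4) + 0(0.6) = -2.0Δ_oct = -2.0 × 349 = -698 kJ/mol.
Pairing penalty: 2 pairs vs 0 in the high-spin reference → 2 extra × P = 596 kJ/mol.
Combining: -698 + 596 = -102 kJ/mol.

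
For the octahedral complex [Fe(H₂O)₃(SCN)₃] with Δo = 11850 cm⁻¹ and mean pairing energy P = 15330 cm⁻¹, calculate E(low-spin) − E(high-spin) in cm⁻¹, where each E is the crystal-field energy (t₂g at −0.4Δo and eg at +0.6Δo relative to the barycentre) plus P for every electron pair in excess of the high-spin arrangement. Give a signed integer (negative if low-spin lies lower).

Ligand charges: 3×(+0) from H₂O and 3×(-1) from SCN⁻ sum to -3; with overall charge +0, Fe is +3.
Group 8 minus oxidation state +3 gives a d⁵ configuration for Fe³⁺.
High-spin: t₂g³ eg², CFSE = 0.0Δo = 0 cm⁻¹.
Low-spin t₂g⁵ eg⁰ gives -2.0Δo = -23700 cm⁻¹, but forming 2 extra pairs costs 2P = 30660 cm⁻¹, so E(LS) = -23700 + 30660 = 6960 cm⁻¹.
Thus E(LS) − E(HS) = 6960 cm⁻¹.

6960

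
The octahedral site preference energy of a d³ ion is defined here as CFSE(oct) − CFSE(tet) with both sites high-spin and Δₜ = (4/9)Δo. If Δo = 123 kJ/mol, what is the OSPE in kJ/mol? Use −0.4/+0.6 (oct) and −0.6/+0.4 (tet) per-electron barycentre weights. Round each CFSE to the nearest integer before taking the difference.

Octahedral high-spin t2g^3 e_g^0: CFSE = -1.2 × 123 = -148 kJ/mol.
Tetrahedral e^2 t2^1 gives -0.8Δₜ = -0.8 × (4/9) × 123 = -44 kJ/mol.
OSPE = CFSE(oct) − CFSE(tet) = -148 − (-44) = -104 kJ/mol.

-104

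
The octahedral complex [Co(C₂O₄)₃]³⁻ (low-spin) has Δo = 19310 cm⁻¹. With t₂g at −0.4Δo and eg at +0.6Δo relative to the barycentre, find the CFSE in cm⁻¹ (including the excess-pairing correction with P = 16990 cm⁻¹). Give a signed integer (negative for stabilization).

Each C₂O₄²⁻ contributes -2; 3 × (-2) = -6. With overall charge -3, Co is in the +3 oxidation state.
Co sits in group 9; removing 3 electrons leaves Co³⁺ with 9 − 3 = 6 d electrons.
The d⁶ electrons fill as t₂g⁶ eg⁰.
The orbital stabilization is -2.4Δo = -2.4 × 19310 = -46344 cm⁻¹.
High-spin d⁶ would be t₂g⁴ eg² with 1 pair; low-spin has 3, so 2 excess pairs cost +2P = +33980 cm⁻¹.
Net CFSE = -46344 + 33980 = -12364 cm⁻¹.

-12364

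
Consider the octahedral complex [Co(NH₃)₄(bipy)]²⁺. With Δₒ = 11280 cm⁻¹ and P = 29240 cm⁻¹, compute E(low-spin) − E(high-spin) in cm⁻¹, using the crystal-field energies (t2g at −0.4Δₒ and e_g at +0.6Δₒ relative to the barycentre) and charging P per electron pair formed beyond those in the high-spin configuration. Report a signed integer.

Ligand charges: 4×(+0) from NH₃ and 1×(+0) from bipy sum to +0; with overall charge +2, Co is +2.
Co is in group 9, so Co²⁺ is d⁷ (9 − 2 = 7).
In the high-spin limit (t2g^5 e_g^2) the orbital term is -0.8Δₒ = -9024 cm⁻¹, with no excess pairing.
Low-spin: t2g^6 e_g^1, orbital CFSE = -1.8Δₒ = -20304 cm⁻¹; plus 1 excess pair × P = +29240 cm⁻¹; total 8936 cm⁻¹.
Thus E(LS) − E(HS) = 17960 cm⁻¹.

17960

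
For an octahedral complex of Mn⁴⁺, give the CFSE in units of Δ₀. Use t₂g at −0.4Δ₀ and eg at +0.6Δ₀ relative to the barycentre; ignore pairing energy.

-1.2 Δ₀

Mn is in group 7, so Mn⁴⁺ is d³ (7 − 4 = 3).
Configuration: t₂g³ eg⁰.
CFSE = 3(-0.4Δ₀) + 0(0.6Δ₀) = -1.2Δ₀ + 0.0Δ₀ = -1.2Δ₀.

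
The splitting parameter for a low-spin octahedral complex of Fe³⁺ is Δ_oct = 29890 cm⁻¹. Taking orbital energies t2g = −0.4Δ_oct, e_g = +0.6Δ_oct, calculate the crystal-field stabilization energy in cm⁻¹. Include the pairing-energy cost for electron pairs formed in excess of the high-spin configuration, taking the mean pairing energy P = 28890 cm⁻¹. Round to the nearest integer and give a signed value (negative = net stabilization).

Fe³⁺: group 8, so d-count = 8 − 3 = 5.
Configuration: t2g^5 e_g^0.
Orbital CFSE = 5(-0.4) + 0(0.6) = -2.0Δ_oct = -2.0 × 29890 = -59780 cm⁻¹.
High-spin d⁵ would be t2g^3 e_g^2 with 0 pairs; low-spin has 2, so 2 excess pairs cost +2P = +57780 cm⁻¹.
Net CFSE = -59780 + 57780 = -2000 cm⁻¹.

-2000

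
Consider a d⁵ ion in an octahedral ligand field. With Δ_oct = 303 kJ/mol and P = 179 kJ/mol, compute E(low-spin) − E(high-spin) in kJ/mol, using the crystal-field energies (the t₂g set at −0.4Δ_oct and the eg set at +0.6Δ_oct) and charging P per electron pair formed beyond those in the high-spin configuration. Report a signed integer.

-248

In the high-spin limit (t₂g³ eg²) the orbital term is 0.0Δ_oct = 0 kJ/mol, with no excess pairing.
Low-spin: t₂g⁵ eg⁰, orbital CFSE = -2.0Δ_oct = -606 kJ/mol; plus 2 excess pairs × P = +358 kJ/mol; total -248 kJ/mol.
Thus E(LS) − E(HS) = -248 kJ/mol.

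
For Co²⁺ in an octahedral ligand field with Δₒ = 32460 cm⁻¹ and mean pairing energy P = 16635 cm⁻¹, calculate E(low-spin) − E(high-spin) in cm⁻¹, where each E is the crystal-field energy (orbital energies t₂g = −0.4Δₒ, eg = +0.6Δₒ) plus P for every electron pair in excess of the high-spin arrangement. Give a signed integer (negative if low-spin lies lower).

Group 9 minus oxidation state +2 gives a d⁷ configuration for Co²⁺.
In the high-spin limit (t₂g⁵ eg²) the orbital term is -0.8Δₒ = -25968 cm⁻¹, with no excess pairing.
For low-spin the configuration is t₂g⁶ eg¹: orbital energy -1.8 × 32460 = -58428 cm⁻¹, and 1 additional pair relative to high-spin adds 16635 cm⁻¹, giving -41793 cm⁻¹.
The difference is -41793 − (-25968) = -15825 cm⁻¹, so low-spin lies lower.

-15825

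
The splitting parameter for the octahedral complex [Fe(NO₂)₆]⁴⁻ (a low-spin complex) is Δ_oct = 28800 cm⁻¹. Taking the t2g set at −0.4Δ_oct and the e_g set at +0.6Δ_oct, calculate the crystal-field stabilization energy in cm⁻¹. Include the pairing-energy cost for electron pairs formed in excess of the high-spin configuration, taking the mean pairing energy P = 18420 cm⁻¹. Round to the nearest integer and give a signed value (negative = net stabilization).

Each NO₂⁻ contributes -1; 6 × (-1) = -6. With overall charge -4, Fe is in the +2 oxidation state.
Group 8 minus oxidation state +2 gives a d⁶ configuration for Fe²⁺.
The d⁶ electrons fill as t2g^6 e_g^0.
The orbital stabilization is -2.4Δ_oct = -2.4 × 28800 = -69120 cm⁻¹.
Relative to high-spin t2g^4 e_g^2 (1 paired), the low-spin configuration has 2 additional pairs, contributing +2 × 18420 = +36840 cm⁻¹.
Net CFSE = -69120 + 36840 = -32280 cm⁻¹.

-32280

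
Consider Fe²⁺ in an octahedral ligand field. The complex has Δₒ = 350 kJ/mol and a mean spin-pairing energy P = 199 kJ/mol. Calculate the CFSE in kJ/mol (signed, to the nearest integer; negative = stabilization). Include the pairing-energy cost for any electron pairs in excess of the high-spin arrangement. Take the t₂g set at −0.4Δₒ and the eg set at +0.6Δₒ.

-442

Fe is in group 8, so Fe²⁺ is d⁶ (8 − 2 = 6).
Here Δₒ > P (350 > 199), so the low-spin state is favoured.
Filling d⁶ accordingly: t₂g⁶ eg⁰.
Orbital CFSE = -2.4Δₒ = -2.4 × 350 = -840 kJ/mol.
Excess pairs vs high-spin: 3 − 1 = 2; pairing cost = +398 kJ/mol.
Net CFSE = -840 + 398 = -442 kJ/mol.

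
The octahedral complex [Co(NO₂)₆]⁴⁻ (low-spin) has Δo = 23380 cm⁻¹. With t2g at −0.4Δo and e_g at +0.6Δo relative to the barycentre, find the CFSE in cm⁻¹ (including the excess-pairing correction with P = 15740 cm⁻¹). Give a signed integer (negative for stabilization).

-26344

Each NO₂⁻ contributes -1; 6 × (-1) = -6. With overall charge -4, Co is in the +2 oxidation state.
Co²⁺: group 9, so d-count = 9 − 2 = 7.
Configuration: t2g^6 e_g^1.
Orbital CFSE = 6(-0.4) + 1(0.6) = -1.8Δo = -1.8 × 23380 = -42084 cm⁻¹.
Pairing penalty: 3 pairs vs 2 in the high-spin reference → 1 extra × P = 15740 cm⁻¹.
Overall CFSE = -42084 + 15740 = -26344 cm⁻¹.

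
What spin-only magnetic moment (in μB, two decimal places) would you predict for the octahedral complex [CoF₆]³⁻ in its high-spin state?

Each F⁻ contributes -1; 6 × (-1) = -6. With overall charge -3, Co is in the +3 oxidation state.
Co is in group 9, so Co³⁺ is d⁶ (9 − 3 = 6).
Configuration: t2g^4 e_g^2 → 4 unpaired electrons.
μ(spin-only) = √[4(4+2)] = √24 ≈ 4.90 μB.

4.90 μB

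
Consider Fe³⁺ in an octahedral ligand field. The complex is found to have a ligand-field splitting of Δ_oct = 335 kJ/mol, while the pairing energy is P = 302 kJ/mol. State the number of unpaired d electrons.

Fe is in group 8, so Fe³⁺ is d⁵ (8 − 3 = 5).
With Δ_oct > P the complex is low-spin.
Filling d⁵ accordingly: t2g^5 e_g^0.
Unpaired electrons: 1.

1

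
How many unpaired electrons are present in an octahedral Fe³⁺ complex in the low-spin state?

Fe is in group 8, so Fe³⁺ is d⁵ (8 − 3 = 5).
Configuration: t2g^5 e_g^0, giving 1 unpaired electron.

1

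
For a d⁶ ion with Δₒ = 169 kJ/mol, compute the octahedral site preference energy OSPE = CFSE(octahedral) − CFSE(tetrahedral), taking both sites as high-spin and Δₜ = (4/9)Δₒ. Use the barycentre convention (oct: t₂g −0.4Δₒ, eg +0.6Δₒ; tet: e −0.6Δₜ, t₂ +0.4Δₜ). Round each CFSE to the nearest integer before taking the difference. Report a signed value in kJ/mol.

In an octahedral site d⁶ (HS) is t₂g⁴ eg², giving CFSE(oct) = -0.4Δₒ = -68 kJ/mol.
In a tetrahedral site the filling is e³ t₂³: CFSE(tet) = -0.6Δₜ = -0.6 × (4/9)(169) = -45 kJ/mol.
OSPE = -68 − (-45) = -23 kJ/mol.

-23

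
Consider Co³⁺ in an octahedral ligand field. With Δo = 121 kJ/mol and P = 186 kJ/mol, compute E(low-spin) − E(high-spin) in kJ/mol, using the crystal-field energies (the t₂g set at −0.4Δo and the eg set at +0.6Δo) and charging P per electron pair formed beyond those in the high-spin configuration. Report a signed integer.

130

Group 9 minus oxidation state +3 gives a d⁶ configuration for Co³⁺.
High-spin d⁶ fills as t₂g⁴ eg² with CFSE 4(−0.4) + 2(+0.6) = -0.4Δo = -48 kJ/mol.
Low-spin t₂g⁶ eg⁰ gives -2.4Δo = -290 kJ/mol, but forming 2 extra pairs costs 2P = 372 kJ/mol, so E(LS) = -290 + 372 = 82 kJ/mol.
Thus E(LS) − E(HS) = 130 kJ/mol.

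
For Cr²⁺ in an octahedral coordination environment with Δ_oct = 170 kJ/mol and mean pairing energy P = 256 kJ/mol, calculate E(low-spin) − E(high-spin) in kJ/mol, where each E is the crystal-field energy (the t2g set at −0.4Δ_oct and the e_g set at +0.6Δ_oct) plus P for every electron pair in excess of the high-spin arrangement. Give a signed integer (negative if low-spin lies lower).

Cr is in group 6, so Cr²⁺ is d⁴ (6 − 2 = 4).
In the high-spin limit (t2g^3 e_g^1) the orbital term is -0.6Δ_oct = -102 kJ/mol, with no excess pairing.
For low-spin the configuration is t2g^4 e_g^0: orbital energy -1.6 × 170 = -272 kJ/mol, and 1 additional pair relative to high-spin adds 256 kJ/mol, giving -16 kJ/mol.
The difference is -16 − (-102) = 86 kJ/mol, so high-spin lies lower.

86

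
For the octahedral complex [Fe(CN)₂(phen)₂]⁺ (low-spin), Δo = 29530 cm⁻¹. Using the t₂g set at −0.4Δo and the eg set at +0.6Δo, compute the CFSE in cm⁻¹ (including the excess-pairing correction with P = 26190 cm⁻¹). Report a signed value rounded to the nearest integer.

Ligand charges: 2×(-1) from CN⁻ and 2×(+0) from phen sum to -2; with overall charge +1, Fe is +3.
Fe³⁺: group 8, so d-count = 8 − 3 = 5.
Configuration: t₂g⁵ eg⁰.
Orbital CFSE = 5(-0.4) + 0(0.6) = -2.0Δo = -2.0 × 29530 = -59060 cm⁻¹.
Relative to high-spin t₂g³ eg² (0 paired), the low-spin configuration has 2 additional pairs, contributing +2 × 26190 = +52380 cm⁻¹.
Combining: -59060 + 52380 = -6680 cm⁻¹.

-6680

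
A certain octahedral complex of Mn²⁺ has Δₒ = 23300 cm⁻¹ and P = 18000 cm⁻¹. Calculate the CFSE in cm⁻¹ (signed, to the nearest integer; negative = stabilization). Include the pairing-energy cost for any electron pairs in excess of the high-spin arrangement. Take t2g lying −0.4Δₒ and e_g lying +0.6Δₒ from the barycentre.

-10600

Mn sits in group 7; removing 2 electrons leaves Mn²⁺ with 7 − 2 = 5 d electrons.
Here Δₒ > P (23300 > 18000), so the low-spin state is favoured.
Filling d⁵ accordingly: t2g^5 e_g^0.
Orbital CFSE = -2.0Δₒ = -2.0 × 23300 = -46600 cm⁻¹.
Excess pairs vs high-spin: 2 − 0 = 2; pairing cost = +36000 cm⁻¹.
Net CFSE = -46600 + 36000 = -10600 cm⁻¹.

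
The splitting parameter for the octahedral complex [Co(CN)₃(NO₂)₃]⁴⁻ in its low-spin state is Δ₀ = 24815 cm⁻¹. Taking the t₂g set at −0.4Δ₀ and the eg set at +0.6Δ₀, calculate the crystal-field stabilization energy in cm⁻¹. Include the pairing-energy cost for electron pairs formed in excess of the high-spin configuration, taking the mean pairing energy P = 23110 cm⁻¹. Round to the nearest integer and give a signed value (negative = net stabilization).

-21557

Ligand charges: 3×(-1) from CN⁻ and 3×(-1) from NO₂⁻ sum to -6; with overall charge -4, Co is +2.
Co is in group 9, so Co²⁺ is d⁷ (9 − 2 = 7).
Electron filling gives t₂g⁶ eg¹.
Orbital CFSE = 6(-0.4) + 1(0.6) = -1.8Δ₀ = -1.8 × 24815 = -44667 cm⁻¹.
Relative to high-spin t₂g⁵ eg² (2 paired), the low-spin configuration has 1 additional pair, contributing +1 × 23110 = +23110 cm⁻¹.
Net CFSE = -44667 + 23110 = -21557 cm⁻¹.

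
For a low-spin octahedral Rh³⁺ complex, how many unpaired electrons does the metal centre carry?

0

Group 9 minus oxidation state +3 gives a d⁶ configuration for Rh³⁺.
Configuration: t2g^6 e_g^0, giving 0 unpaired electrons.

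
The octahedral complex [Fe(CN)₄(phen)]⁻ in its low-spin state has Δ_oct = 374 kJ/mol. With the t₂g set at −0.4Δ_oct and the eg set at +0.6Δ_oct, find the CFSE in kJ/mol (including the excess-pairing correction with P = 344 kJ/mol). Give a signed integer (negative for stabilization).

-60

Ligand charges: 4×(-1) from CN⁻ and 1×(+0) from phen sum to -4; with overall charge -1, Fe is +3.
Fe sits in group 8; removing 3 electrons leaves Fe³⁺ with 8 − 3 = 5 d electrons.
The d⁵ electrons fill as t₂g⁵ eg⁰.
Orbital CFSE = 5(-0.4) + 0(0.6) = -2.0Δ_oct = -2.0 × 374 = -748 kJ/mol.
High-spin d⁵ would be t₂g³ eg² with 0 pairs; low-spin has 2, so 2 excess pairs cost +2P = +688 kJ/mol.
Combining: -748 + 688 = -60 kJ/mol.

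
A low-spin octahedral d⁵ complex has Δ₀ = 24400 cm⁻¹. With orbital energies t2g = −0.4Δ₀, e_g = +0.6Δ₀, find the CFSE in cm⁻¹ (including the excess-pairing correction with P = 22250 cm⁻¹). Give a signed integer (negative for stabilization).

-4300

Configuration: t2g^5 e_g^0.
Orbital CFSE = 5(-0.4) + 0(0.6) = -2.0Δ₀ = -2.0 × 24400 = -48800 cm⁻¹.
Pairing penalty: 2 pairs vs 0 in the high-spin reference → 2 extra × P = 44500 cm⁻¹.
Overall CFSE = -48800 + 44500 = -4300 cm⁻¹.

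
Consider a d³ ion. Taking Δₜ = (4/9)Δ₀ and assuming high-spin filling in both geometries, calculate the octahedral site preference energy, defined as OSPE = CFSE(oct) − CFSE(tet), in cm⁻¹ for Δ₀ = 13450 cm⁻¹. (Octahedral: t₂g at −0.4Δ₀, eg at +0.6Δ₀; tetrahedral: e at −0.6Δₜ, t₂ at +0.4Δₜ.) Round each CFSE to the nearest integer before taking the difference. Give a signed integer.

-11358

Octahedral high-spin t₂g³ eg⁰: CFSE = -1.2 × 13450 = -16140 cm⁻¹.
In a tetrahedral site the filling is e² t₂¹: CFSE(tet) = -0.8Δₜ = -0.8 × (4/9)(13450) = -4782 cm⁻¹.
Subtracting, OSPE = -16140 − (-4782) = -11358 cm⁻¹.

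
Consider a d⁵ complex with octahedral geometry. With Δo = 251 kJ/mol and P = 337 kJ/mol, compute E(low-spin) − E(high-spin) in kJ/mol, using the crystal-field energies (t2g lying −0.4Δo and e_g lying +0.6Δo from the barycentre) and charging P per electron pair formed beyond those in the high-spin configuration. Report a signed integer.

172

High-spin d⁵ fills as t2g^3 e_g^2 with CFSE 3(−0.4) + 2(+0.6) = 0.0Δo = 0 kJ/mol.
Low-spin t2g^5 e_g^0 gives -2.0Δo = -502 kJ/mol, but forming 2 extra pairs costs 2P = 674 kJ/mol, so E(LS) = -502 + 674 = 172 kJ/mol.
E(LS) − E(HS) = 172 − (0) = 172 kJ/mol.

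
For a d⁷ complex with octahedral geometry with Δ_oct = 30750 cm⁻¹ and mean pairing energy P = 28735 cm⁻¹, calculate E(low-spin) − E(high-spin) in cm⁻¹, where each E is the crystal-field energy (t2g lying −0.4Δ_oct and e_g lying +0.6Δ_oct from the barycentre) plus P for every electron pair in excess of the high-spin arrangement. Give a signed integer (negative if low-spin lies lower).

-2015

In the high-spin limit (t2g^5 e_g^2) the orbital term is -0.8Δ_oct = -24600 cm⁻¹, with no excess pairing.
Low-spin t2g^6 e_g^1 gives -1.8Δ_oct = -55350 cm⁻¹, but forming 1 extra pair costs 1P = 28735 cm⁻¹, so E(LS) = -55350 + 28735 = -26615 cm⁻¹.
E(LS) − E(HS) = -26615 − (-24600) = -2015 cm⁻¹.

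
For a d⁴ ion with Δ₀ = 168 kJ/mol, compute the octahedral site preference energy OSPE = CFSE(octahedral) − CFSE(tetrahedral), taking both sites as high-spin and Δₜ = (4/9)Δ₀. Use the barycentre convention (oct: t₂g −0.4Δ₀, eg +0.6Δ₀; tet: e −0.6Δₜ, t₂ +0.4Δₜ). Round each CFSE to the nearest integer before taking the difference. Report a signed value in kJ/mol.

Octahedral (high-spin): t₂g³ eg¹, CFSE = 3(−0.4) + 1(+0.6) = -0.6Δ₀ = -0.6 × 168 = -101 kJ/mol.
Tetrahedral: e² t₂², CFSE = 2(−0.6) + 2(+0.4) = -0.4Δₜ = -0.4 × (4/9) × 168 = -30 kJ/mol.
OSPE = CFSE(oct) − CFSE(tet) = -101 − (-30) = -71 kJ/mol.

-71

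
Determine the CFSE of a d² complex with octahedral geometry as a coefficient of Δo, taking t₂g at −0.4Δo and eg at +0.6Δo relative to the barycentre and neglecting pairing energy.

-0.8 Δo

Configuration: t₂g² eg⁰.
CFSE = 2(-0.4Δo) + 0(0.6Δo) = -0.8Δo + 0.0Δo = -0.8Δo.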